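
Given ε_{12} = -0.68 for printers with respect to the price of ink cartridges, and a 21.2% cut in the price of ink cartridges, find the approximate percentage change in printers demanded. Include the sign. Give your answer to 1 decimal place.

%ΔQ ≈ ε × %ΔP of ink cartridges = -0.68 × (-21.2%) = 14.4%.

14.4%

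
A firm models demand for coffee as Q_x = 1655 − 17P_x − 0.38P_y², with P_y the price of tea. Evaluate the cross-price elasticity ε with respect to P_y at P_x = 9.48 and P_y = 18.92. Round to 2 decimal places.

-0.20

At P_x = 9.48 and P_y = 18.92: Q_x = 1357.813.
∂Q_x/∂P_y = -0.76P_y = -0.76(18.92) = -14.3792.
ε = (∂Q_x/∂P_y)(P_y/Q_x) = -14.3792 × (18.92/1357.813) ≈ -0.20.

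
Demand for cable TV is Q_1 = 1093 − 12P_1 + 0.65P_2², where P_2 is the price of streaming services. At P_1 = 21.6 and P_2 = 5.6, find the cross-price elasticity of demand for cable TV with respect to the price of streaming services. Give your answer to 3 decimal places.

At P_1 = 21.6 and P_2 = 5.6: Q_1 = 854.184.
∂Q_1/∂P_2 = 1.3P_2 = 1.3(5.6) = 7.2800.
ε = (∂Q_1/∂P_2)(P_2/Q_1) = 7.2800 × (5.6/854.184) ≈ 0.048.

0.048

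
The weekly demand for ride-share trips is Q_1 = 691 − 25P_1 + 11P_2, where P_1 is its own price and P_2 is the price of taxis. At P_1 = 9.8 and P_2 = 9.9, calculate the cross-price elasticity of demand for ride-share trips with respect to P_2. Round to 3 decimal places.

0.196

At P_1 = 9.8 and P_2 = 9.9: Q_1 = 554.9.
∂Q_1/∂P_2 = 11.
ε = (∂Q_1/∂P_2)(P_2/Q_1) = 11 × (9.9/554.9) ≈ 0.196.
Since ε > 0, ride-share trips and taxis are substitutes.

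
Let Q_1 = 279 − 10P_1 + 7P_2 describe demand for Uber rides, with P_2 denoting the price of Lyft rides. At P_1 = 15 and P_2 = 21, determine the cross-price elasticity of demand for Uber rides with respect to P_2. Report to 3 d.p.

At P_1 = 15 and P_2 = 21: Q_1 = 276.
∂Q_1/∂P_2 = 7.
ε = (∂Q_1/∂P_2)(P_2/Q_1) = 7 × (21/276) ≈ 0.533.

0.533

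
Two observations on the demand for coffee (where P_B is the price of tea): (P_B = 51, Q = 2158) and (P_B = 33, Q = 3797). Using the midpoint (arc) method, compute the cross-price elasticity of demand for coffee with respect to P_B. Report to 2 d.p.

-1.28

ΔQ_A = 3797 − 2158 = 1639; ΔP_B = 33 − 51 = -18.
Midpoints: Q̄_A = 2977.5, P̄_B = 42.00.
ε = (ΔQ_A/Q̄_A)/(ΔP_B/P̄_B) = (1639/2977.5)/(-18/42.00) ≈ -1.28.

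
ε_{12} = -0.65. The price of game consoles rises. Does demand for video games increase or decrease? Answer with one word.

ε < 0 and the price of game consoles rises, so the quantity of video games moves in the opposite direction: it decreases.

decrease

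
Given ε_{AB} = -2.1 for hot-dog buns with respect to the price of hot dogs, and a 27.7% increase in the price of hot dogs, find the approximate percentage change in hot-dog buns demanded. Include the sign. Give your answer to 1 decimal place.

-58.2%

%ΔQ ≈ ε × %ΔP of hot dogs = -2.1 × (27.7%) = -58.2%.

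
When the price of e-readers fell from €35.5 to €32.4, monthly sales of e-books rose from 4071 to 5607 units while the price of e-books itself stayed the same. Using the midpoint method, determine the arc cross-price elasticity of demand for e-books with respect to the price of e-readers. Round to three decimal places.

-3.476

ΔQ_A = 5607 − 4071 = 1536; ΔP_B = 32.4 − 35.5 = -3.1.
Midpoints: Q̄_A = 4839.0, P̄_B = 33.95.
ε = (ΔQ_A/Q̄_A)/(ΔP_B/P̄_B) = (1536/4839.0)/(-3.1/33.95) ≈ -3.476.
ε < 0: e-books and e-readers are complements.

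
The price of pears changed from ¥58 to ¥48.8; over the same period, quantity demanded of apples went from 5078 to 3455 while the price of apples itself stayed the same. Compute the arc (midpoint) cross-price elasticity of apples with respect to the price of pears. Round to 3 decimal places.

ΔQ_A = 3455 − 5078 = -1623; ΔP_B = 48.8 − 58 = -9.2.
Midpoints: Q̄_A = 4266.5, P̄_B = 53.40.
ε = (ΔQ_A/Q̄_A)/(ΔP_B/P̄_B) = (-1623/4266.5)/(-9.2/53.40) ≈ 2.208.
ε > 0: apples and pears are substitutes.

2.208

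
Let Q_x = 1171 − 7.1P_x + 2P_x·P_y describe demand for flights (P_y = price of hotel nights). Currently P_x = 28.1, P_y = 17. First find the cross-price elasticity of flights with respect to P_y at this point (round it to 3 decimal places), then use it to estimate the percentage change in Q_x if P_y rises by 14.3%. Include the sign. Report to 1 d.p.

7.1%

At P_x = 28.1, P_y = 17: Q_x = 1926.89.
∂Q_x/∂P_y = 2P_x = 56.2000.
ε = (∂Q_x/∂P_y)(P_y/Q_x) = 56.2000 × 17/1926.89 ≈ 0.496.
%ΔQ_x ≈ ε × %ΔP_y = 0.496 × (14.3%) = 7.1%.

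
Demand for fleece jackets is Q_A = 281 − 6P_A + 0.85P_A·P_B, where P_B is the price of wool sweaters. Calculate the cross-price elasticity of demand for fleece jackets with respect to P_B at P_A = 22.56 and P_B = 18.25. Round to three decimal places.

At P_A = 22.56 and P_B = 18.25: Q_A = 495.602.
∂Q_A/∂P_B = 0.85P_A = 0.85(22.56) = 19.1760.
ε = (∂Q_A/∂P_B)(P_B/Q_A) = 19.1760 × (18.25/495.602) ≈ 0.706.

0.706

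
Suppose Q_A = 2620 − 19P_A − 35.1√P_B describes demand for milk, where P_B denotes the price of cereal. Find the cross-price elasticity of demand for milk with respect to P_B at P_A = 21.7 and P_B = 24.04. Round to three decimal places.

At P_A = 21.7 and P_B = 24.04: Q_A = 2035.603.
∂Q_A/∂P_B = -35.1/(2√P_B) = -35.1/(2√24.04) = -3.5794.
ε = (∂Q_A/∂P_B)(P_B/Q_A) = -3.5794 × (24.04/2035.603) ≈ -0.042.
ε < 0: complements.

-0.042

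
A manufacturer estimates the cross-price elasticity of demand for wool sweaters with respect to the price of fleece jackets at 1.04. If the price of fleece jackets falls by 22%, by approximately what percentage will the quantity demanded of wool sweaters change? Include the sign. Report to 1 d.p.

%ΔQ ≈ ε × %ΔP of fleece jackets = 1.04 × (-22%) = -22.9%.
Demand for wool sweaters falls by about 22.9%.

-22.9%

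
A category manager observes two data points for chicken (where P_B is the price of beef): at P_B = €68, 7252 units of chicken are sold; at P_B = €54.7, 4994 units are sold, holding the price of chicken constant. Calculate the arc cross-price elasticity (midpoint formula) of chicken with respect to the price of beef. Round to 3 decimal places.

1.701

ΔQ_A = 4994 − 7252 = -2258; ΔP_B = 54.7 − 68 = -13.3.
Midpoints: Q̄_A = 6123.0, P̄_B = 61.35.
ε = (ΔQ_A/Q̄_A)/(ΔP_B/P̄_B) = (-2258/6123.0)/(-13.3/61.35) ≈ 1.701.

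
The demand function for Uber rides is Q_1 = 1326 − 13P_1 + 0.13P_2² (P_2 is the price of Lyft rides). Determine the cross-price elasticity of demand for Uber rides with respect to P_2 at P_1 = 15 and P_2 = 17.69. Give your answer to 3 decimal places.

At P_1 = 15 and P_2 = 17.69: Q_1 = 1171.682.
∂Q_1/∂P_2 = 0.26P_2 = 0.26(17.69) = 4.5994.
ε = (∂Q_1/∂P_2)(P_2/Q_1) = 4.5994 × (17.69/1171.682) ≈ 0.069.

0.069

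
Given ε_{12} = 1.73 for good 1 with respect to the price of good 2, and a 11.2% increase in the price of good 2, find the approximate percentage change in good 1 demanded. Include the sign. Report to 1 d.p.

%ΔQ ≈ ε × %ΔP of good 2 = 1.73 × (11.2%) = 19.4%.

19.4%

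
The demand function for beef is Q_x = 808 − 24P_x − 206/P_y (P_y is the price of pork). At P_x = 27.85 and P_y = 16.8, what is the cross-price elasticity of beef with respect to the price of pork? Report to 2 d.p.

At P_x = 27.85 and P_y = 16.8: Q_x = 127.338.
∂Q_x/∂P_y = 206/P_y² = 0.7299.
ε = (∂Q_x/∂P_y)(P_y/Q_x) = 0.7299 × (16.8/127.338) ≈ 0.10.
ε > 0: substitutes.

0.10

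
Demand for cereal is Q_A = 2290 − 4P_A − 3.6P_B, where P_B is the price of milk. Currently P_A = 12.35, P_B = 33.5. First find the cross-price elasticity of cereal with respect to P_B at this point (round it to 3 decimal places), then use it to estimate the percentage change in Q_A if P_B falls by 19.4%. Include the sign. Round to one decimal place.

At P_A = 12.35, P_B = 33.5: Q_A = 2120.
∂Q_A/∂P_B = -3.6.
ε = (∂Q_A/∂P_B)(P_B/Q_A) = -3.6000 × 33.5/2120 ≈ -0.057.
%ΔQ_A ≈ ε × %ΔP_B = -0.057 × (-19.4%) = 1.1%.

1.1%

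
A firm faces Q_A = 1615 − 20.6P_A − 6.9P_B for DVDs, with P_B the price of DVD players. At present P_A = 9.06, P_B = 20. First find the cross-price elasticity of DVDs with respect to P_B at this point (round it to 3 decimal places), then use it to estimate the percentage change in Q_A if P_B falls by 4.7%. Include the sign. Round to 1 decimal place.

0.5%

At P_A = 9.06, P_B = 20: Q_A = 1290.364.
∂Q_A/∂P_B = -6.9.
ε = (∂Q_A/∂P_B)(P_B/Q_A) = -6.9000 × 20/1290.364 ≈ -0.107.
%ΔQ_A ≈ ε × %ΔP_B = -0.107 × (-4.7%) = 0.5%.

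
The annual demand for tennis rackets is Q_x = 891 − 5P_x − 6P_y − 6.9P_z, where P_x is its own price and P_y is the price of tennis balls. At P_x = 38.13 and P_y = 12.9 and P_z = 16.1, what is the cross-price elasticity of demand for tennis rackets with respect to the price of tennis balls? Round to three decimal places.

At P_x = 38.13 and P_y = 12.9 and P_z = 16.1: Q_x = 511.86.
∂Q_x/∂P_y = -6.
ε = (∂Q_x/∂P_y)(P_y/Q_x) = -6 × (12.9/511.86) ≈ -0.151.

-0.151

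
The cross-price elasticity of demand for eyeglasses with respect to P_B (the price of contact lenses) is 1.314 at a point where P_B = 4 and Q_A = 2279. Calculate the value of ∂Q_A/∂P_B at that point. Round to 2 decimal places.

ε = (∂Q_A/∂P_B)·(P_B/Q_A) ⇒ ∂Q_A/∂P_B = ε·Q_A/P_B = 1.314 × 2279/4 ≈ 748.65.

748.65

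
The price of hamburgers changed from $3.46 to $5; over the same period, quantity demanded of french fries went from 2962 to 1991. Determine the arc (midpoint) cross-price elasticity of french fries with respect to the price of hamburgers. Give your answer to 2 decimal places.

ΔQ_A = 1991 − 2962 = -971; ΔP_B = 5 − 3.46 = 1.54.
Midpoints: Q̄_A = 2476.5, P̄_B = 4.23.
ε = (ΔQ_A/Q̄_A)/(ΔP_B/P̄_B) = (-971/2476.5)/(1.54/4.23) ≈ -1.08.

-1.08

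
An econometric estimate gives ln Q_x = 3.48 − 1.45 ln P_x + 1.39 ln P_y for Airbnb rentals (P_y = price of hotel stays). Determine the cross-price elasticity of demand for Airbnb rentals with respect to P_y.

In a log-linear (constant-elasticity) demand function, the coefficient on ln P_y is the cross-price elasticity.
ε = 1.39. Positive, so Airbnb rentals and hotel stays are substitutes.

1.39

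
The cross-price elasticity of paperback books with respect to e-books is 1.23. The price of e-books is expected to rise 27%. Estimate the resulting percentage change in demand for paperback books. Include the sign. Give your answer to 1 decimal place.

33.2%

%ΔQ ≈ ε × %ΔP of e-books = 1.23 × (27%) = 33.2%.
Demand for paperback books rises by about 33.2%.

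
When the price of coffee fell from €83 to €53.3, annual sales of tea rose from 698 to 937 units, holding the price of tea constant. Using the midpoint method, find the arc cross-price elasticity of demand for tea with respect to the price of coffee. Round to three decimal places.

ΔQ_A = 937 − 698 = 239; ΔP_B = 53.3 − 83 = -29.7.
Midpoints: Q̄_A = 817.5, P̄_B = 68.15.
ε = (ΔQ_A/Q̄_A)/(ΔP_B/P̄_B) = (239/817.5)/(-29.7/68.15) ≈ -0.671.

-0.671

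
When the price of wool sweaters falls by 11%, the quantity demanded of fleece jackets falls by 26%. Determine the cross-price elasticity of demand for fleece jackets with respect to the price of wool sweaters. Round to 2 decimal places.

ε = (%ΔQ of fleece jackets) / (%ΔP of wool sweaters) = (-26%) / (-11%) ≈ 2.36.
Positive cross-price elasticity: substitutes.

2.36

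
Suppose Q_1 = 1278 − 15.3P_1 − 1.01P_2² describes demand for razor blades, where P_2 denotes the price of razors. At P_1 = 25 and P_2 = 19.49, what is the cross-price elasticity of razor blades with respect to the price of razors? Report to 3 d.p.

At P_1 = 25 and P_2 = 19.49: Q_1 = 511.841.
∂Q_1/∂P_2 = -2.02P_2 = -2.02(19.49) = -39.3698.
ε = (∂Q_1/∂P_2)(P_2/Q_1) = -39.3698 × (19.49/511.841) ≈ -1.499.
ε < 0: complements.

-1.499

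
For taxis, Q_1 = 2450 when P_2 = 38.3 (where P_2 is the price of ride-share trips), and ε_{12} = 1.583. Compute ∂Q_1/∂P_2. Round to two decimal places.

101.26

ε = (∂Q_1/∂P_2)·(P_2/Q_1) ⇒ ∂Q_1/∂P_2 = ε·Q_1/P_2 = 1.583 × 2450/38.3 ≈ 101.26.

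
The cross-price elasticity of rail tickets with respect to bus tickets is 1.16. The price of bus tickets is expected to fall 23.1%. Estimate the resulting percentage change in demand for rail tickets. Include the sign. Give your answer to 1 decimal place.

-26.8%

%ΔQ ≈ ε × %ΔP of bus tickets = 1.16 × (-23.1%) = -26.8%.
Demand for rail tickets falls by about 26.8%.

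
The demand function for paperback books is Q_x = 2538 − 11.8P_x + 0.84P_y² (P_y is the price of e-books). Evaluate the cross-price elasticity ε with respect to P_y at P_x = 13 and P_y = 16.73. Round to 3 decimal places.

0.179

At P_x = 13 and P_y = 16.73: Q_x = 2619.710.
∂Q_x/∂P_y = 1.68P_y = 1.68(16.73) = 28.1064.
ε = (∂Q_x/∂P_y)(P_y/Q_x) = 28.1064 × (16.73/2619.710) ≈ 0.179.
ε > 0: substitutes.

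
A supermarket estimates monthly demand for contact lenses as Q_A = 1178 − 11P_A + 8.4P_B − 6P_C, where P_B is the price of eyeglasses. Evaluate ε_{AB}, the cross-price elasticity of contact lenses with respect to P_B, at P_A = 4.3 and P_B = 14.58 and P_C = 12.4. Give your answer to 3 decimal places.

At P_A = 4.3 and P_B = 14.58 and P_C = 12.4: Q_A = 1178.772.
∂Q_A/∂P_B = 8.4.
ε = (∂Q_A/∂P_B)(P_B/Q_A) = 8.4 × (14.58/1178.772) ≈ 0.104.

0.104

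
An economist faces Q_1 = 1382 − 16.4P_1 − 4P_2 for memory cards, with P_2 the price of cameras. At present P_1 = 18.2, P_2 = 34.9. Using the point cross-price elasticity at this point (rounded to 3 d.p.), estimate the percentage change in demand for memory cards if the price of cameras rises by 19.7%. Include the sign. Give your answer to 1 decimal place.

At P_1 = 18.2, P_2 = 34.9: Q_1 = 943.92.
∂Q_1/∂P_2 = -4.
ε = (∂Q_1/∂P_2)(P_2/Q_1) = -4.0000 × 34.9/943.92 ≈ -0.148.
%ΔQ_1 ≈ ε × %ΔP_2 = -0.148 × (19.7%) = -2.9%.

-2.9%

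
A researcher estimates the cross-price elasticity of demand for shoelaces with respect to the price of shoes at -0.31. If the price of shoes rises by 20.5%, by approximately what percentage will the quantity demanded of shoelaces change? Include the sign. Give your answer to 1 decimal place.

%ΔQ ≈ ε × %ΔP of shoes = -0.31 × (20.5%) = -6.4%.

-6.4%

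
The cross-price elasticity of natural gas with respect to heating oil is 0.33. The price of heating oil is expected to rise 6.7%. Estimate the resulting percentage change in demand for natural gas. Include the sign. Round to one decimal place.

%ΔQ ≈ ε × %ΔP of heating oil = 0.33 × (6.7%) = 2.2%.
Demand for natural gas rises by about 2.2%.

2.2%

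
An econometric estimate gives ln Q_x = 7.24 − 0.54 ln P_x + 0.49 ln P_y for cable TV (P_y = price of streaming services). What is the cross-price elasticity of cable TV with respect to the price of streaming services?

0.49

In a log-linear (constant-elasticity) demand function, the coefficient on ln P_y is the cross-price elasticity.
ε = 0.49. Positive, so cable TV and streaming services are substitutes.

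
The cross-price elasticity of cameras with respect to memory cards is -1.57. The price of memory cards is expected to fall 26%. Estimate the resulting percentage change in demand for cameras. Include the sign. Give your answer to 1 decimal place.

40.8%

%ΔQ ≈ ε × %ΔP of memory cards = -1.57 × (-26%) = 40.8%.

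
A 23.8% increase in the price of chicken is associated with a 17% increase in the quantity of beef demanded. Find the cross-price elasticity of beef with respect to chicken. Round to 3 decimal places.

0.714

ε = (%ΔQ of beef) / (%ΔP of chicken) = (17%) / (23.8%) ≈ 0.714.
Positive cross-price elasticity: substitutes.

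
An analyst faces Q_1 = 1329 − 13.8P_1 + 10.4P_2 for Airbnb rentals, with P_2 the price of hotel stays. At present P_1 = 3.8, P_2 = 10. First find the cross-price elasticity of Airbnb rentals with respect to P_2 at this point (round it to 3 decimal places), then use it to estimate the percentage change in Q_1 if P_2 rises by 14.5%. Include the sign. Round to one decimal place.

At P_1 = 3.8, P_2 = 10: Q_1 = 1380.56.
∂Q_1/∂P_2 = 10.4.
ε = (∂Q_1/∂P_2)(P_2/Q_1) = 10.4000 × 10/1380.56 ≈ 0.075.
%ΔQ_1 ≈ ε × %ΔP_2 = 0.075 × (14.5%) = 1.1%.

1.1%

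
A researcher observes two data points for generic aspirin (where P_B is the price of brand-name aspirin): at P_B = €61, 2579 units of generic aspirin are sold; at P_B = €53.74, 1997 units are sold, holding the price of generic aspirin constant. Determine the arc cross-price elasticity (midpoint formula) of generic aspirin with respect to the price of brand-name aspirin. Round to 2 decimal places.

ΔQ_A = 1997 − 2579 = -582; ΔP_B = 53.74 − 61 = -7.26.
Midpoints: Q̄_A = 2288.0, P̄_B = 57.37.
ε = (ΔQ_A/Q̄_A)/(ΔP_B/P̄_B) = (-582/2288.0)/(-7.26/57.37) ≈ 2.01.
ε > 0: generic aspirin and brand-name aspirin are substitutes.

2.01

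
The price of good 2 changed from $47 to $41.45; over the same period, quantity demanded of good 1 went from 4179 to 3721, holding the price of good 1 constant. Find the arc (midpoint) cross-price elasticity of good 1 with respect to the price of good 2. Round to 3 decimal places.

0.924

ΔQ_1 = 3721 − 4179 = -458; ΔP_2 = 41.45 − 47 = -5.55.
Midpoints: Q̄_1 = 3950.0, P̄_2 = 44.23.
ε = (ΔQ_1/Q̄_1)/(ΔP_2/P̄_2) = (-458/3950.0)/(-5.55/44.23) ≈ 0.924.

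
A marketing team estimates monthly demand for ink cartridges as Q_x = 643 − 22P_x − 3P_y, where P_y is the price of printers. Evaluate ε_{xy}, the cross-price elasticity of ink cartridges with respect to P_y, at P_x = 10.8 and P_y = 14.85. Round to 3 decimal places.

-0.123

At P_x = 10.8 and P_y = 14.85: Q_x = 360.85.
∂Q_x/∂P_y = -3.
ε = (∂Q_x/∂P_y)(P_y/Q_x) = -3 × (14.85/360.85) ≈ -0.123.
Since ε < 0, ink cartridges and printers are complements.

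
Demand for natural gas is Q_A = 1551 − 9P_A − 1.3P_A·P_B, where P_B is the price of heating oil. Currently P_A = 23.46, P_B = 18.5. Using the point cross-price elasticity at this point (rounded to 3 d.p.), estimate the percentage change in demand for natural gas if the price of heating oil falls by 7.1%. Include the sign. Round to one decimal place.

5.2%

At P_A = 23.46, P_B = 18.5: Q_A = 775.647.
∂Q_A/∂P_B = -1.3P_A = -30.4980.
ε = (∂Q_A/∂P_B)(P_B/Q_A) = -30.4980 × 18.5/775.647 ≈ -0.727.
%ΔQ_A ≈ ε × %ΔP_B = -0.727 × (-7.1%) = 5.2%.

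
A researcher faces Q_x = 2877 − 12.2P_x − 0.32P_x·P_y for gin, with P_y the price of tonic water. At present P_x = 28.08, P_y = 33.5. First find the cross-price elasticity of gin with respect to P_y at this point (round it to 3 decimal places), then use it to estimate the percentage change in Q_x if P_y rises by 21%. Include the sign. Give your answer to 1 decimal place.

-2.8%

At P_x = 28.08, P_y = 33.5: Q_x = 2233.406.
∂Q_x/∂P_y = -0.32P_x = -8.9856.
ε = (∂Q_x/∂P_y)(P_y/Q_x) = -8.9856 × 33.5/2233.406 ≈ -0.135.
%ΔQ_x ≈ ε × %ΔP_y = -0.135 × (21%) = -2.8%.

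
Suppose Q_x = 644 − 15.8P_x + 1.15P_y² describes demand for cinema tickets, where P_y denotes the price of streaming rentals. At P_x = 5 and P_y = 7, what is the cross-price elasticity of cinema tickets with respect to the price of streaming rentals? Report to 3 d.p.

At P_x = 5 and P_y = 7: Q_x = 621.35.
∂Q_x/∂P_y = 2.3P_y = 2.3(7) = 16.1000.
ε = (∂Q_x/∂P_y)(P_y/Q_x) = 16.1000 × (7/621.35) ≈ 0.181.
ε > 0: substitutes.

0.181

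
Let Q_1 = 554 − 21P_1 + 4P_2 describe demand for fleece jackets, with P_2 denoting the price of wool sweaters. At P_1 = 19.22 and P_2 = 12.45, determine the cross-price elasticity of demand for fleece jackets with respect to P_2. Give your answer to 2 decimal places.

0.25

At P_1 = 19.22 and P_2 = 12.45: Q_1 = 200.18.
∂Q_1/∂P_2 = 4.
ε = (∂Q_1/∂P_2)(P_2/Q_1) = 4 × (12.45/200.18) ≈ 0.25.
Since ε > 0, fleece jackets and wool sweaters are substitutes.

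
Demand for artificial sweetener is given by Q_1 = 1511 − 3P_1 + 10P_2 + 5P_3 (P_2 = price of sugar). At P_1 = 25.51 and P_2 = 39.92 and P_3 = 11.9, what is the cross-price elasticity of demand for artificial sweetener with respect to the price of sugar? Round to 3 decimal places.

0.211

At P_1 = 25.51 and P_2 = 39.92 and P_3 = 11.9: Q_1 = 1893.17.
∂Q_1/∂P_2 = 10.
ε = (∂Q_1/∂P_2)(P_2/Q_1) = 10 × (39.92/1893.17) ≈ 0.211.
Since ε > 0, artificial sweetener and sugar are substitutes.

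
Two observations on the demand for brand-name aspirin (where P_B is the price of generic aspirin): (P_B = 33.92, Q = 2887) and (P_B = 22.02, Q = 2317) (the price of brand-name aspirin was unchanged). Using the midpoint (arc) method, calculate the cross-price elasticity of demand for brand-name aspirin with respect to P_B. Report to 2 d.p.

ΔQ_A = 2317 − 2887 = -570; ΔP_B = 22.02 − 33.92 = -11.9.
Midpoints: Q̄_A = 2602.0, P̄_B = 27.97.
ε = (ΔQ_A/Q̄_A)/(ΔP_B/P̄_B) = (-570/2602.0)/(-11.9/27.97) ≈ 0.51.
ε > 0: brand-name aspirin and generic aspirin are substitutes.

0.51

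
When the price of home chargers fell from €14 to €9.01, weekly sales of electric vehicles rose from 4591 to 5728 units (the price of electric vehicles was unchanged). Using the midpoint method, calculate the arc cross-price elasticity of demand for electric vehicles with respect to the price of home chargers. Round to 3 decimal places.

-0.508

ΔQ_A = 5728 − 4591 = 1137; ΔP_B = 9.01 − 14 = -4.99.
Midpoints: Q̄_A = 5159.5, P̄_B = 11.50.
ε = (ΔQ_A/Q̄_A)/(ΔP_B/P̄_B) = (1137/5159.5)/(-4.99/11.50) ≈ -0.508.
ε < 0: electric vehicles and home chargers are complements.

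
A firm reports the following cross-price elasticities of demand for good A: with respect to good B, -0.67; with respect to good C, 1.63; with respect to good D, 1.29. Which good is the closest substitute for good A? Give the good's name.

Substitutes have ε > 0. Among the positive values, 1.63 (good C) is largest.

good C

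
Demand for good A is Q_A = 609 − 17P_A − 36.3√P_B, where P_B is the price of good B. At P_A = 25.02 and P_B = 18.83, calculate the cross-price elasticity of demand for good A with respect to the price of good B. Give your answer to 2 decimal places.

-3.01

At P_A = 25.02 and P_B = 18.83: Q_A = 26.141.
∂Q_A/∂P_B = -36.3/(2√P_B) = -36.3/(2√18.83) = -4.1826.
ε = (∂Q_A/∂P_B)(P_B/Q_A) = -4.1826 × (18.83/26.141) ≈ -3.01.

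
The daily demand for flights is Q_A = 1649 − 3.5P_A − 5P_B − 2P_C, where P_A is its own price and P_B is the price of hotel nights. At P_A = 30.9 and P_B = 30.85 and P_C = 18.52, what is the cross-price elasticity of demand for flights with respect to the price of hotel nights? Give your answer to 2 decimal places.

At P_A = 30.9 and P_B = 30.85 and P_C = 18.52: Q_A = 1349.56.
∂Q_A/∂P_B = -5.
ε = (∂Q_A/∂P_B)(P_B/Q_A) = -5 × (30.85/1349.56) ≈ -0.11.
Since ε < 0, flights and hotel nights are complements.

-0.11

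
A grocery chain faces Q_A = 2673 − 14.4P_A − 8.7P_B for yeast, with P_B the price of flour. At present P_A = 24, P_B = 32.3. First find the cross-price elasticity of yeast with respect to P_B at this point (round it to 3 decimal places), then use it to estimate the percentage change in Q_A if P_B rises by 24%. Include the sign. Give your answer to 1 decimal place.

-3.3%

At P_A = 24, P_B = 32.3: Q_A = 2046.39.
∂Q_A/∂P_B = -8.7.
ε = (∂Q_A/∂P_B)(P_B/Q_A) = -8.7000 × 32.3/2046.39 ≈ -0.137.
%ΔQ_A ≈ ε × %ΔP_B = -0.137 × (24%) = -3.3%.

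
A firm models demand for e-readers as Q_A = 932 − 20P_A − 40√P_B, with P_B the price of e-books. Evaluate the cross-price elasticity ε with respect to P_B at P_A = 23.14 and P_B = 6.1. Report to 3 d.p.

-0.133

At P_A = 23.14 and P_B = 6.1: Q_A = 370.407.
∂Q_A/∂P_B = -40/(2√P_B) = -40/(2√6.1) = -8.0978.
ε = (∂Q_A/∂P_B)(P_B/Q_A) = -8.0978 × (6.1/370.407) ≈ -0.133.
ε < 0: complements.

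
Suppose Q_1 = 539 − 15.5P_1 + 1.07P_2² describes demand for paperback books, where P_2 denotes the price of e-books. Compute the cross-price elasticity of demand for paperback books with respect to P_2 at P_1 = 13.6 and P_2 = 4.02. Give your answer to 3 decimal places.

0.100

At P_1 = 13.6 and P_2 = 4.02: Q_1 = 345.492.
∂Q_1/∂P_2 = 2.14P_2 = 2.14(4.02) = 8.6028.
ε = (∂Q_1/∂P_2)(P_2/Q_1) = 8.6028 × (4.02/345.492) ≈ 0.100.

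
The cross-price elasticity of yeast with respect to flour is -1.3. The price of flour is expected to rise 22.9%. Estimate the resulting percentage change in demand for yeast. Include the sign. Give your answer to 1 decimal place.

%ΔQ ≈ ε × %ΔP of flour = -1.3 × (22.9%) = -29.8%.

-29.8%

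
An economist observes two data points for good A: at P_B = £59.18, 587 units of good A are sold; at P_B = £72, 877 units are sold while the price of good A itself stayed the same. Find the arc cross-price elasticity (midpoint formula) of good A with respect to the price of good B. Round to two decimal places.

2.03

ΔQ_A = 877 − 587 = 290; ΔP_B = 72 − 59.18 = 12.82.
Midpoints: Q̄_A = 732.0, P̄_B = 65.59.
ε = (ΔQ_A/Q̄_A)/(ΔP_B/P̄_B) = (290/732.0)/(12.82/65.59) ≈ 2.03.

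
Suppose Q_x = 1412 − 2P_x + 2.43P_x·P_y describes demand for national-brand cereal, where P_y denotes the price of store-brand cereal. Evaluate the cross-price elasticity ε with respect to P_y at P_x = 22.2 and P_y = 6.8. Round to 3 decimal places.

0.212

At P_x = 22.2 and P_y = 6.8: Q_x = 1734.433.
∂Q_x/∂P_y = 2.43P_x = 2.43(22.2) = 53.9460.
ε = (∂Q_x/∂P_y)(P_y/Q_x) = 53.9460 × (6.8/1734.433) ≈ 0.212.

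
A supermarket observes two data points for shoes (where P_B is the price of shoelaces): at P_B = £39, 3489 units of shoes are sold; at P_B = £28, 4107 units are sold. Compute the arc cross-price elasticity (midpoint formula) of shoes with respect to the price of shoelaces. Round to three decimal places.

ΔQ_A = 4107 − 3489 = 618; ΔP_B = 28 − 39 = -11.
Midpoints: Q̄_A = 3798.0, P̄_B = 33.50.
ε = (ΔQ_A/Q̄_A)/(ΔP_B/P̄_B) = (618/3798.0)/(-11/33.50) ≈ -0.496.

-0.496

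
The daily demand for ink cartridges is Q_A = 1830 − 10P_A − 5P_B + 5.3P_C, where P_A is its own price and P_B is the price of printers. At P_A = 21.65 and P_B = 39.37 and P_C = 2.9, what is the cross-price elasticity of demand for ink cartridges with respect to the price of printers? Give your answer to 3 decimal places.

-0.137

At P_A = 21.65 and P_B = 39.37 and P_C = 2.9: Q_A = 1432.02.
∂Q_A/∂P_B = -5.
ε = (∂Q_A/∂P_B)(P_B/Q_A) = -5 × (39.37/1432.02) ≈ -0.137.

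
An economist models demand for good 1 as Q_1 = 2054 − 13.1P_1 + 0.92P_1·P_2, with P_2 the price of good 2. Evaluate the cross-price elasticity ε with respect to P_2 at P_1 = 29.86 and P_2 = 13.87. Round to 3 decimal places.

At P_1 = 29.86 and P_2 = 13.87: Q_1 = 2043.860.
∂Q_1/∂P_2 = 0.92P_1 = 0.92(29.86) = 27.4712.
ε = (∂Q_1/∂P_2)(P_2/Q_1) = 27.4712 × (13.87/2043.860) ≈ 0.186.

0.186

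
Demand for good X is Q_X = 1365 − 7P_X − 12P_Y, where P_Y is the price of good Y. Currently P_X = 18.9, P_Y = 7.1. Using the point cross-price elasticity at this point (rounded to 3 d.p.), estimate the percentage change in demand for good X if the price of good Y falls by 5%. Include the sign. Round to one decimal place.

At P_X = 18.9, P_Y = 7.1: Q_X = 1147.5.
∂Q_X/∂P_Y = -12.
ε = (∂Q_X/∂P_Y)(P_Y/Q_X) = -12.0000 × 7.1/1147.5 ≈ -0.074.
%ΔQ_X ≈ ε × %ΔP_Y = -0.074 × (-5%) = 0.4%.

0.4%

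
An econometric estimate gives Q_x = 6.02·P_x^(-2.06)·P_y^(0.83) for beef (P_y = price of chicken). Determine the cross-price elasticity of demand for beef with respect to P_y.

0.83

In a log-linear (constant-elasticity) demand function, the coefficient on the exponent of P_y is the cross-price elasticity.
ε = 0.83. Positive, so beef and chicken are substitutes.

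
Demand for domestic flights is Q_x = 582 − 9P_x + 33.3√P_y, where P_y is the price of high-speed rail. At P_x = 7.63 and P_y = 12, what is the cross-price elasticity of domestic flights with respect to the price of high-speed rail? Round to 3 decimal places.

At P_x = 7.63 and P_y = 12: Q_x = 628.685.
∂Q_x/∂P_y = 33.3/(2√P_y) = 33.3/(2√12) = 4.8064.
ε = (∂Q_x/∂P_y)(P_y/Q_x) = 4.8064 × (12/628.685) ≈ 0.092.

0.092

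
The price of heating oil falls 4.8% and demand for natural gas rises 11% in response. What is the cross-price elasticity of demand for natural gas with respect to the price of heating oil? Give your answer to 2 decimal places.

-2.29

ε = (%ΔQ of natural gas) / (%ΔP of heating oil) = (11%) / (-4.8%) ≈ -2.29.
Negative cross-price elasticity: complements.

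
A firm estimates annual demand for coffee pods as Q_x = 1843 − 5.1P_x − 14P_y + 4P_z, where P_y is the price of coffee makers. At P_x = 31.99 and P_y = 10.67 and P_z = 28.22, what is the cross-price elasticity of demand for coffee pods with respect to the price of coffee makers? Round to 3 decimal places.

At P_x = 31.99 and P_y = 10.67 and P_z = 28.22: Q_x = 1643.351.
∂Q_x/∂P_y = -14.
ε = (∂Q_x/∂P_y)(P_y/Q_x) = -14 × (10.67/1643.351) ≈ -0.091.
Since ε < 0, coffee pods and coffee makers are complements.

-0.091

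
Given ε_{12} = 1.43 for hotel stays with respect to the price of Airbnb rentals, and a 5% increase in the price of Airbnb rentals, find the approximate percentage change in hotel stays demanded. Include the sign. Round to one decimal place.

%ΔQ ≈ ε × %ΔP of Airbnb rentals = 1.43 × (5%) = 7.2%.
Demand for hotel stays rises by about 7.2%.

7.2%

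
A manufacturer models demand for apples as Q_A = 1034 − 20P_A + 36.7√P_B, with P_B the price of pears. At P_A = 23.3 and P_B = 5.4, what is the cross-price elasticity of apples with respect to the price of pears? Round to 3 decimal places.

At P_A = 23.3 and P_B = 5.4: Q_A = 653.283.
∂Q_A/∂P_B = 36.7/(2√P_B) = 36.7/(2√5.4) = 7.8966.
ε = (∂Q_A/∂P_B)(P_B/Q_A) = 7.8966 × (5.4/653.283) ≈ 0.065.
ε > 0: substitutes.

0.065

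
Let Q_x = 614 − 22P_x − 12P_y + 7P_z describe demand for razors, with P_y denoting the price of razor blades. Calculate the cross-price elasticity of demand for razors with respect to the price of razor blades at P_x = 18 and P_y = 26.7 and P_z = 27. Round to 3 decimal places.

At P_x = 18 and P_y = 26.7 and P_z = 27: Q_x = 86.6.
∂Q_x/∂P_y = -12.
ε = (∂Q_x/∂P_y)(P_y/Q_x) = -12 × (26.7/86.6) ≈ -3.700.
Since ε < 0, razors and razor blades are complements.

-3.700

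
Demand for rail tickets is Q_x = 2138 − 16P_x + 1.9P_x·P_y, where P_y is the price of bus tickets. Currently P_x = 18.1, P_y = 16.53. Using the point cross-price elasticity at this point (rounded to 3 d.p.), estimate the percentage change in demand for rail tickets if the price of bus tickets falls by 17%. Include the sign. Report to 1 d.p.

-4.0%

At P_x = 18.1, P_y = 16.53: Q_x = 2416.867.
∂Q_x/∂P_y = 1.9P_x = 34.3900.
ε = (∂Q_x/∂P_y)(P_y/Q_x) = 34.3900 × 16.53/2416.867 ≈ 0.235.
%ΔQ_x ≈ ε × %ΔP_y = 0.235 × (-17%) = -4.0%.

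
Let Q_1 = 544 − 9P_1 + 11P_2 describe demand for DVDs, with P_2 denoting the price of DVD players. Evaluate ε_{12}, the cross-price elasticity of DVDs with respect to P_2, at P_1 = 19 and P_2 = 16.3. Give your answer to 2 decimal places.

0.32

At P_1 = 19 and P_2 = 16.3: Q_1 = 552.3.
∂Q_1/∂P_2 = 11.
ε = (∂Q_1/∂P_2)(P_2/Q_1) = 11 × (16.3/552.3) ≈ 0.32.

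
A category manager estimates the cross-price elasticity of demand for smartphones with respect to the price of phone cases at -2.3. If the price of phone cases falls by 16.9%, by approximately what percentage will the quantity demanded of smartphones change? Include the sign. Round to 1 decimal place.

%ΔQ ≈ ε × %ΔP of phone cases = -2.3 × (-16.9%) = 38.9%.

38.9%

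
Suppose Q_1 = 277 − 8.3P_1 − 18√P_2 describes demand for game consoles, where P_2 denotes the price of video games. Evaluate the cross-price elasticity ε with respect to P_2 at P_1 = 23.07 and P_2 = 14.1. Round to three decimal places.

At P_1 = 23.07 and P_2 = 14.1: Q_1 = 17.929.
∂Q_1/∂P_2 = -18/(2√P_2) = -18/(2√14.1) = -2.3968.
ε = (∂Q_1/∂P_2)(P_2/Q_1) = -2.3968 × (14.1/17.929) ≈ -1.885.
ε < 0: complements.

-1.885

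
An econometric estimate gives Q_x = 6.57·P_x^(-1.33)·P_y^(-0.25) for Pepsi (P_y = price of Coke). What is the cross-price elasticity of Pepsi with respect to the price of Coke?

In a log-linear (constant-elasticity) demand function, the coefficient on the exponent of P_y is the cross-price elasticity.
ε = -0.25. Negative, so Pepsi and Coke are complements.

-0.25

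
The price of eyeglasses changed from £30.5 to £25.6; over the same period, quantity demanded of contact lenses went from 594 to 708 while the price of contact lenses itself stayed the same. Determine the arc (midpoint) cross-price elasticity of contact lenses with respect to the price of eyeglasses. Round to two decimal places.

-1.00

ΔQ_A = 708 − 594 = 114; ΔP_B = 25.6 − 30.5 = -4.9.
Midpoints: Q̄_A = 651.0, P̄_B = 28.05.
ε = (ΔQ_A/Q̄_A)/(ΔP_B/P̄_B) = (114/651.0)/(-4.9/28.05) ≈ -1.00.
ε < 0: contact lenses and eyeglasses are complements.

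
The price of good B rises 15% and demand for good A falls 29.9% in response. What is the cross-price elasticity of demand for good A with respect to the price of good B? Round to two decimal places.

-1.99

ε = (%ΔQ of good A) / (%ΔP of good B) = (-29.9%) / (15%) ≈ -1.99.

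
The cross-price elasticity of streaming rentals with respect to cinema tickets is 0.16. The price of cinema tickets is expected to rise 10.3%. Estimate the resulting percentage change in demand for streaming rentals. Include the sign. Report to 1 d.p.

%ΔQ ≈ ε × %ΔP of cinema tickets = 0.16 × (10.3%) = 1.6%.
Demand for streaming rentals rises by about 1.6%.

1.6%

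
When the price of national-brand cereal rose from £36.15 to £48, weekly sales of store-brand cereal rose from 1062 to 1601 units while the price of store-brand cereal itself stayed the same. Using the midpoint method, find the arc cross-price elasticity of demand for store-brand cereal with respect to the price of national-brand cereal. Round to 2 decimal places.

ΔQ_A = 1601 − 1062 = 539; ΔP_B = 48 − 36.15 = 11.85.
Midpoints: Q̄_A = 1331.5, P̄_B = 42.08.
ε = (ΔQ_A/Q̄_A)/(ΔP_B/P̄_B) = (539/1331.5)/(11.85/42.08) ≈ 1.44.

1.44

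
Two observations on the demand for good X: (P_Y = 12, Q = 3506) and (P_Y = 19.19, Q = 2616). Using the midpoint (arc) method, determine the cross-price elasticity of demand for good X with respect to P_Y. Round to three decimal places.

-0.631

ΔQ_X = 2616 − 3506 = -890; ΔP_Y = 19.19 − 12 = 7.19.
Midpoints: Q̄_X = 3061.0, P̄_Y = 15.60.
ε = (ΔQ_X/Q̄_X)/(ΔP_Y/P̄_Y) = (-890/3061.0)/(7.19/15.60) ≈ -0.631.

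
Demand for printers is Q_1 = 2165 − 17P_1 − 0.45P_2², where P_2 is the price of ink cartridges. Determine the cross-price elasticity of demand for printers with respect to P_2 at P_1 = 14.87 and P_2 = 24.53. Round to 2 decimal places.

-0.33

At P_1 = 14.87 and P_2 = 24.53: Q_1 = 1641.436.
∂Q_1/∂P_2 = -0.9P_2 = -0.9(24.53) = -22.0770.
ε = (∂Q_1/∂P_2)(P_2/Q_1) = -22.0770 × (24.53/1641.436) ≈ -0.33.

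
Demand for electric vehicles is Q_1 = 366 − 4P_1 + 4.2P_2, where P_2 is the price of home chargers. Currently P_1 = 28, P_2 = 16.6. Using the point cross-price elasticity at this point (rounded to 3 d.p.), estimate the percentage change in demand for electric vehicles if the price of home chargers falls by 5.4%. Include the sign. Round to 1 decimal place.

At P_1 = 28, P_2 = 16.6: Q_1 = 323.72.
∂Q_1/∂P_2 = 4.2.
ε = (∂Q_1/∂P_2)(P_2/Q_1) = 4.2000 × 16.6/323.72 ≈ 0.215.
%ΔQ_1 ≈ ε × %ΔP_2 = 0.215 × (-5.4%) = -1.2%.

-1.2%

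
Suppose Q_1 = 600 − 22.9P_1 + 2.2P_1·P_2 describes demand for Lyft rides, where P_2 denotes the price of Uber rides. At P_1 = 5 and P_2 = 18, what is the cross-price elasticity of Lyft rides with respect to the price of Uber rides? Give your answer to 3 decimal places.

At P_1 = 5 and P_2 = 18: Q_1 = 683.5.
∂Q_1/∂P_2 = 2.2P_1 = 2.2(5) = 11.0000.
ε = (∂Q_1/∂P_2)(P_2/Q_1) = 11.0000 × (18/683.5) ≈ 0.290.
ε > 0: substitutes.

0.290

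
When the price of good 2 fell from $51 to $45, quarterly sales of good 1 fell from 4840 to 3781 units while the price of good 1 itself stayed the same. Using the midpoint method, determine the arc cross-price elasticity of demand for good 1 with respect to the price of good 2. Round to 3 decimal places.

1.965

ΔQ_1 = 3781 − 4840 = -1059; ΔP_2 = 45 − 51 = -6.
Midpoints: Q̄_1 = 4310.5, P̄_2 = 48.00.
ε = (ΔQ_1/Q̄_1)/(ΔP_2/P̄_2) = (-1059/4310.5)/(-6/48.00) ≈ 1.965.
ε > 0: good 1 and good 2 are substitutes.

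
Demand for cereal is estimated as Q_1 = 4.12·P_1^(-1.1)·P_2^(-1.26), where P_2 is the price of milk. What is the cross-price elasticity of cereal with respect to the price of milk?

In a log-linear (constant-elasticity) demand function, the coefficient on the exponent of P_2 is the cross-price elasticity.
ε = -1.26. Negative, so cereal and milk are complements.

-1.26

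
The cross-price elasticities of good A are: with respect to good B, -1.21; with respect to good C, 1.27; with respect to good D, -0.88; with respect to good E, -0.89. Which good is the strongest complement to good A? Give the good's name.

good B

Complements have ε < 0. The most negative value is -1.21 (good B).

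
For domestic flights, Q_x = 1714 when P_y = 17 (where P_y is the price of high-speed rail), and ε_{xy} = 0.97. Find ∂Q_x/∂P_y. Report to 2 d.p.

ε = (∂Q_x/∂P_y)·(P_y/Q_x) ⇒ ∂Q_x/∂P_y = ε·Q_x/P_y = 0.97 × 1714/17 ≈ 97.80.

97.80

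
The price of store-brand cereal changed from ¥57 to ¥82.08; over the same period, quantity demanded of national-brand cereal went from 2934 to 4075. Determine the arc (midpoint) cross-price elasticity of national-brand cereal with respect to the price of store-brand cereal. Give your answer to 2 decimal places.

0.90

ΔQ_A = 4075 − 2934 = 1141; ΔP_B = 82.08 − 57 = 25.08.
Midpoints: Q̄_A = 3504.5, P̄_B = 69.54.
ε = (ΔQ_A/Q̄_A)/(ΔP_B/P̄_B) = (1141/3504.5)/(25.08/69.54) ≈ 0.90.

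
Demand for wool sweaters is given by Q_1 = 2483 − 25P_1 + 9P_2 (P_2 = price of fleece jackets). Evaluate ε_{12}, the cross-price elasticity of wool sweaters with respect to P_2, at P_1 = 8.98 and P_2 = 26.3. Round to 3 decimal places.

At P_1 = 8.98 and P_2 = 26.3: Q_1 = 2495.2.
∂Q_1/∂P_2 = 9.
ε = (∂Q_1/∂P_2)(P_2/Q_1) = 9 × (26.3/2495.2) ≈ 0.095.

0.095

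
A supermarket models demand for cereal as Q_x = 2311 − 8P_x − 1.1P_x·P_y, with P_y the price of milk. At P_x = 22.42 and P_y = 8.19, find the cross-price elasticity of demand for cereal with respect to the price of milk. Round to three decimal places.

-0.105

At P_x = 22.42 and P_y = 8.19: Q_x = 1929.658.
∂Q_x/∂P_y = -1.1P_x = -1.1(22.42) = -24.6620.
ε = (∂Q_x/∂P_y)(P_y/Q_x) = -24.6620 × (8.19/1929.658) ≈ -0.105.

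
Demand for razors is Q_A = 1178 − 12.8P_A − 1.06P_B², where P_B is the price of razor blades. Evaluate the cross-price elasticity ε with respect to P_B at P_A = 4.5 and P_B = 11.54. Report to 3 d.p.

-0.288

At P_A = 4.5 and P_B = 11.54: Q_A = 979.238.
∂Q_A/∂P_B = -2.12P_B = -2.12(11.54) = -24.4648.
ε = (∂Q_A/∂P_B)(P_B/Q_A) = -24.4648 × (11.54/979.238) ≈ -0.288.
ε < 0: complements.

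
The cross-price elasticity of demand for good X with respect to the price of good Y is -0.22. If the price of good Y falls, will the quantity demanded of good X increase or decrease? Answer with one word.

increase

ε < 0 and the price of good Y falls, so the quantity of good X moves in the opposite direction: it increases.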